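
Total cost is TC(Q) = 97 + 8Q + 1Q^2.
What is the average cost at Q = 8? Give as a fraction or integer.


TC(8) = 97 + 8*8 + 1*8^2
TC(8) = 97 + 64 + 64 = 225
AC = TC/Q = 225/8 = 225/8

225/8


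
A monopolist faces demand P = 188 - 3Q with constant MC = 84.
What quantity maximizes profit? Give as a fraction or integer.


TR = P*Q = (188 - 3Q)Q = 188Q - 3Q^2
MR = dTR/dQ = 188 - 6Q
Set MR = MC:
188 - 6Q = 84
104 = 6Q
Q* = 104/6 = 52/3

52/3


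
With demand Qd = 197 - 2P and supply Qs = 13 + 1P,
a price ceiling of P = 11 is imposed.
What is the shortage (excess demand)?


At P = 11:
Qd = 197 - 2*11 = 175
Qs = 13 + 1*11 = 24
Shortage = Qd - Qs = 175 - 24 = 151

151


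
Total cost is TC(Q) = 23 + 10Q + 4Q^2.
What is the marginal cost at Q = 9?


MC = dTC/dQ = 10 + 2*4*Q
At Q = 9:
MC = 10 + 8*9
MC = 10 + 72 = 82

82


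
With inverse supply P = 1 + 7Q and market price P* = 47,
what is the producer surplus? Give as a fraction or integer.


Minimum supply price (at Q=0): P_min = 1
Quantity supplied at P* = 47:
Q* = (47 - 1)/7 = 46/7
PS = (1/2) * Q* * (P* - P_min)
PS = (1/2) * 46/7 * (47 - 1)
PS = (1/2) * 46/7 * 46 = 1058/7

1058/7


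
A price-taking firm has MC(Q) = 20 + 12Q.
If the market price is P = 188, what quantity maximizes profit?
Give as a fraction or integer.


In perfect competition, profit is maximized where P = MC.
188 = 20 + 12Q
168 = 12Q
Q* = 168/12 = 14

14


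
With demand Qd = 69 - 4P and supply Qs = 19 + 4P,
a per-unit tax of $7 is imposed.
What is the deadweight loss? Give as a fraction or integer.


Pre-tax equilibrium quantity: Q* = 44
Post-tax equilibrium quantity: Q_tax = 30
Reduction in quantity: Q* - Q_tax = 14
DWL = (1/2) * tax * (Q* - Q_tax)
DWL = (1/2) * 7 * 14 = 49

49


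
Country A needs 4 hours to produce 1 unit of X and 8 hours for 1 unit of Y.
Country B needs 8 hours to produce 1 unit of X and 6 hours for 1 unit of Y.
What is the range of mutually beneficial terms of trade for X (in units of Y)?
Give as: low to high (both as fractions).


Opportunity cost of X for Country A = hours_X / hours_Y = 4/8 = 1/2 units of Y
Opportunity cost of X for Country B = hours_X / hours_Y = 8/6 = 4/3 units of Y
Terms of trade must be between the two opportunity costs.
Range: 1/2 to 4/3

1/2 to 4/3


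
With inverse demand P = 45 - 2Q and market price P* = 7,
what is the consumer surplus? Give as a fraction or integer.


Maximum willingness to pay (at Q=0): P_max = 45
Quantity demanded at P* = 7:
Q* = (45 - 7)/2 = 19
CS = (1/2) * Q* * (P_max - P*)
CS = (1/2) * 19 * (45 - 7)
CS = (1/2) * 19 * 38 = 361

361


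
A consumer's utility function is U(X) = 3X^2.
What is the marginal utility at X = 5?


MU = dU/dX = 3*2*X^(2-1)
MU = 6*X^1
At X = 5:
MU = 6 * 5^1
MU = 6 * 5 = 30

30


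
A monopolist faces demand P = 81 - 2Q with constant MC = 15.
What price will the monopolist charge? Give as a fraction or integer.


MR = 81 - 4Q
Set MR = MC: 81 - 4Q = 15
Q* = 33/2
Substitute into demand:
P* = 81 - 2*33/2 = 48

48


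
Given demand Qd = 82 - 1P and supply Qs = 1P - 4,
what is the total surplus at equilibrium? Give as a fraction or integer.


Find equilibrium: 82 - 1P = 1P - 4
82 + 4 = 2P
P* = 86/2 = 43
Q* = 1*43 - 4 = 39
Inverse demand: P = 82 - Q/1, so P_max = 82
Inverse supply: P = 4 + Q/1, so P_min = 4
CS = (1/2) * 39 * (82 - 43) = 1521/2
PS = (1/2) * 39 * (43 - 4) = 1521/2
TS = CS + PS = 1521/2 + 1521/2 = 1521

1521


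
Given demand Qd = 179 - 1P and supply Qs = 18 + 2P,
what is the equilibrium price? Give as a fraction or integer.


At equilibrium, Qd = Qs.
179 - 1P = 18 + 2P
179 - 18 = 1P + 2P
161 = 3P
P* = 161/3 = 161/3

161/3


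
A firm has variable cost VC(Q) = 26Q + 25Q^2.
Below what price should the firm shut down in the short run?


AVC(Q) = VC(Q)/Q = 26 + 25Q
AVC is increasing in Q, so minimum AVC is at Q -> 0+.
Min AVC = 26
The firm should shut down if P < 26.

26


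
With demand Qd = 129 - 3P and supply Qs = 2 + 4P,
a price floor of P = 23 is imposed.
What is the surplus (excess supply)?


At P = 23:
Qd = 129 - 3*23 = 60
Qs = 2 + 4*23 = 94
Surplus = Qs - Qd = 94 - 60 = 34

34


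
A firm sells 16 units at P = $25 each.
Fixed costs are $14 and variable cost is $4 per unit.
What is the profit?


Total Revenue = P * Q = 25 * 16 = $400
Total Cost = FC + VC*Q = 14 + 4*16 = $78
Profit = TR - TC = 400 - 78 = $322

$322


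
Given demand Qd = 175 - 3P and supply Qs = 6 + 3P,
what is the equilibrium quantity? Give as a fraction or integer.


First find equilibrium price:
175 - 3P = 6 + 3P
P* = 169/6 = 169/6
Then substitute into demand:
Q* = 175 - 3 * 169/6 = 181/2

181/2


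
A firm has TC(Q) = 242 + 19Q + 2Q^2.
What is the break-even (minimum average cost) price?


AC(Q) = 242/Q + 19 + 2Q
To minimize: dAC/dQ = -242/Q^2 + 2 = 0
Q^2 = 242/2 = 121
Q* = 11
Min AC = 242/11 + 19 + 2*11
Min AC = 22 + 19 + 22 = 63

63


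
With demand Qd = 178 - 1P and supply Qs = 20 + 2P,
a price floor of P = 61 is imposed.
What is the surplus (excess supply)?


At P = 61:
Qd = 178 - 1*61 = 117
Qs = 20 + 2*61 = 142
Surplus = Qs - Qd = 142 - 117 = 25

25


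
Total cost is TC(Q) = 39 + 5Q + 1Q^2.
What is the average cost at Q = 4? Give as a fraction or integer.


TC(4) = 39 + 5*4 + 1*4^2
TC(4) = 39 + 20 + 16 = 75
AC = TC/Q = 75/4 = 75/4

75/4


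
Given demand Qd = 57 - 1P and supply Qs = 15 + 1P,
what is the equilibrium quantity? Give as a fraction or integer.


First find equilibrium price:
57 - 1P = 15 + 1P
P* = 42/2 = 21
Then substitute into demand:
Q* = 57 - 1 * 21 = 36

36


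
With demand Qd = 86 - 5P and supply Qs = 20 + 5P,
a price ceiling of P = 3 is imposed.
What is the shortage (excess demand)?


At P = 3:
Qd = 86 - 5*3 = 71
Qs = 20 + 5*3 = 35
Shortage = Qd - Qs = 71 - 35 = 36

36


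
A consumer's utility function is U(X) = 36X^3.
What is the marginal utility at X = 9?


MU = dU/dX = 36*3*X^(3-1)
MU = 108*X^2
At X = 9:
MU = 108 * 9^2
MU = 108 * 81 = 8748

8748


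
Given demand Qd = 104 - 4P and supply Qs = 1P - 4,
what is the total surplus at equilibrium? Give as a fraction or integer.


Find equilibrium: 104 - 4P = 1P - 4
104 + 4 = 5P
P* = 108/5 = 108/5
Q* = 1*108/5 - 4 = 88/5
Inverse demand: P = 26 - Q/4, so P_max = 26
Inverse supply: P = 4 + Q/1, so P_min = 4
CS = (1/2) * 88/5 * (26 - 108/5) = 968/25
PS = (1/2) * 88/5 * (108/5 - 4) = 3872/25
TS = CS + PS = 968/25 + 3872/25 = 968/5

968/5


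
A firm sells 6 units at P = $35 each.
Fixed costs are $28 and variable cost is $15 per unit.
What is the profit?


Total Revenue = P * Q = 35 * 6 = $210
Total Cost = FC + VC*Q = 28 + 15*6 = $118
Profit = TR - TC = 210 - 118 = $92

$92


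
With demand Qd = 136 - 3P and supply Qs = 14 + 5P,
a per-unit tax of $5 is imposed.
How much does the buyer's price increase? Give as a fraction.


With a per-unit tax, the buyer's price increase depends on relative slopes.
Supply slope: d = 5, Demand slope: b = 3
Buyer's price increase = d * tax / (b + d)
= 5 * 5 / (3 + 5)
= 25 / 8 = 25/8

25/8


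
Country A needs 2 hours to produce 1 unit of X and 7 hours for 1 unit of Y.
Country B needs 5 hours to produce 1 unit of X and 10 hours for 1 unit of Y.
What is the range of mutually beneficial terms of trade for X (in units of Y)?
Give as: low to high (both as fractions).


Opportunity cost of X for Country A = hours_X / hours_Y = 2/7 = 2/7 units of Y
Opportunity cost of X for Country B = hours_X / hours_Y = 5/10 = 1/2 units of Y
Terms of trade must be between the two opportunity costs.
Range: 2/7 to 1/2

2/7 to 1/2


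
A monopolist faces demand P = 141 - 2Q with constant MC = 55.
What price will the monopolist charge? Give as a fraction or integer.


MR = 141 - 4Q
Set MR = MC: 141 - 4Q = 55
Q* = 43/2
Substitute into demand:
P* = 141 - 2*43/2 = 98

98


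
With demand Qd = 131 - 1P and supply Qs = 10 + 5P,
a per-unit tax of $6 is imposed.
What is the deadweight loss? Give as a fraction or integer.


Pre-tax equilibrium quantity: Q* = 665/6
Post-tax equilibrium quantity: Q_tax = 635/6
Reduction in quantity: Q* - Q_tax = 5
DWL = (1/2) * tax * (Q* - Q_tax)
DWL = (1/2) * 6 * 5 = 15

15


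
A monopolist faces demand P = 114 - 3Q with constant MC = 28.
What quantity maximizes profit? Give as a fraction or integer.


TR = P*Q = (114 - 3Q)Q = 114Q - 3Q^2
MR = dTR/dQ = 114 - 6Q
Set MR = MC:
114 - 6Q = 28
86 = 6Q
Q* = 86/6 = 43/3

43/3


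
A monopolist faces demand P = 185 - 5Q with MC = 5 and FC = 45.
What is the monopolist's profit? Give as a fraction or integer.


MR = MC: 185 - 10Q = 5
Q* = 18
P* = 185 - 5*18 = 95
Profit = (P* - MC)*Q* - FC
= (95 - 5)*18 - 45
= 90*18 - 45
= 1620 - 45 = 1575

1575


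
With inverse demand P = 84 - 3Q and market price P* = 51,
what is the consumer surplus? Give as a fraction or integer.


Maximum willingness to pay (at Q=0): P_max = 84
Quantity demanded at P* = 51:
Q* = (84 - 51)/3 = 11
CS = (1/2) * Q* * (P_max - P*)
CS = (1/2) * 11 * (84 - 51)
CS = (1/2) * 11 * 33 = 363/2

363/2


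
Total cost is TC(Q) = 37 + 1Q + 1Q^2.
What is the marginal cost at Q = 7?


MC = dTC/dQ = 1 + 2*1*Q
At Q = 7:
MC = 1 + 2*7
MC = 1 + 14 = 15

15


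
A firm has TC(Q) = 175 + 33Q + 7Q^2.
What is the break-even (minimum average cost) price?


AC(Q) = 175/Q + 33 + 7Q
To minimize: dAC/dQ = -175/Q^2 + 7 = 0
Q^2 = 175/7 = 25
Q* = 5
Min AC = 175/5 + 33 + 7*5
Min AC = 35 + 33 + 35 = 103

103


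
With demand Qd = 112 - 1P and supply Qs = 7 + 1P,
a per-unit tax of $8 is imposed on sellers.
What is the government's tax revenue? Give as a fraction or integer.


With tax on sellers, new supply: Qs' = 7 + 1(P - 8)
= 1P - 1
New equilibrium quantity:
Q_new = 111/2
Tax revenue = tax * Q_new = 8 * 111/2 = 444

444


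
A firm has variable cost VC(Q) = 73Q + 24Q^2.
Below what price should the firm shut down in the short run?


AVC(Q) = VC(Q)/Q = 73 + 24Q
AVC is increasing in Q, so minimum AVC is at Q -> 0+.
Min AVC = 73
The firm should shut down if P < 73.

73


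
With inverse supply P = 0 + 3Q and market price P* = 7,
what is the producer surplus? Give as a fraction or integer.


Minimum supply price (at Q=0): P_min = 0
Quantity supplied at P* = 7:
Q* = (7 - 0)/3 = 7/3
PS = (1/2) * Q* * (P* - P_min)
PS = (1/2) * 7/3 * (7 - 0)
PS = (1/2) * 7/3 * 7 = 49/6

49/6


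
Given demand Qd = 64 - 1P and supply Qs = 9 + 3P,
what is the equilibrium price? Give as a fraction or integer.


At equilibrium, Qd = Qs.
64 - 1P = 9 + 3P
64 - 9 = 1P + 3P
55 = 4P
P* = 55/4 = 55/4

55/4


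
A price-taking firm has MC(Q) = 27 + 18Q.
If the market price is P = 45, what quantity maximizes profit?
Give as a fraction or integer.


In perfect competition, profit is maximized where P = MC.
45 = 27 + 18Q
18 = 18Q
Q* = 18/18 = 1

1


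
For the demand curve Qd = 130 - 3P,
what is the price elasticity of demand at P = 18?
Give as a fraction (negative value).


dQ/dP = -3
At P = 18: Q = 130 - 3*18 = 76
E = (dQ/dP)(P/Q) = (-3)(18/76) = -27/38

-27/38


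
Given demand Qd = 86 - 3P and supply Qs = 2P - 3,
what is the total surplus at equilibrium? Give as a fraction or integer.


Find equilibrium: 86 - 3P = 2P - 3
86 + 3 = 5P
P* = 89/5 = 89/5
Q* = 2*89/5 - 3 = 163/5
Inverse demand: P = 86/3 - Q/3, so P_max = 86/3
Inverse supply: P = 3/2 + Q/2, so P_min = 3/2
CS = (1/2) * 163/5 * (86/3 - 89/5) = 26569/150
PS = (1/2) * 163/5 * (89/5 - 3/2) = 26569/100
TS = CS + PS = 26569/150 + 26569/100 = 26569/60

26569/60


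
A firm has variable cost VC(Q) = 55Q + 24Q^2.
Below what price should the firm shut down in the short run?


AVC(Q) = VC(Q)/Q = 55 + 24Q
AVC is increasing in Q, so minimum AVC is at Q -> 0+.
Min AVC = 55
The firm should shut down if P < 55.

55


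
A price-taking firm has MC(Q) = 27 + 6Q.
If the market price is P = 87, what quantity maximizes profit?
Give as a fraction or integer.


In perfect competition, profit is maximized where P = MC.
87 = 27 + 6Q
60 = 6Q
Q* = 60/6 = 10

10


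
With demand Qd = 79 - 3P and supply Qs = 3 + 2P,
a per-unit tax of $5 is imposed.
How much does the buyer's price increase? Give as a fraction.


With a per-unit tax, the buyer's price increase depends on relative slopes.
Supply slope: d = 2, Demand slope: b = 3
Buyer's price increase = d * tax / (b + d)
= 2 * 5 / (3 + 2)
= 10 / 5 = 2

2


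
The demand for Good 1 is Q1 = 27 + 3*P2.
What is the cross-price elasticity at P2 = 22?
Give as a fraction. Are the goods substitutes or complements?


dQ1/dP2 = 3
At P2 = 22: Q1 = 27 + 3*22 = 93
Exy = (dQ1/dP2)(P2/Q1) = 3 * 22 / 93 = 22/31
Since Exy > 0, the goods are substitutes.

22/31 (substitutes)


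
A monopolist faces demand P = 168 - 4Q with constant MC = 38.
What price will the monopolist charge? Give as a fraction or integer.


MR = 168 - 8Q
Set MR = MC: 168 - 8Q = 38
Q* = 65/4
Substitute into demand:
P* = 168 - 4*65/4 = 103

103


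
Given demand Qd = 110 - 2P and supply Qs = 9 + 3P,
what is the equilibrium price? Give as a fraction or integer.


At equilibrium, Qd = Qs.
110 - 2P = 9 + 3P
110 - 9 = 2P + 3P
101 = 5P
P* = 101/5 = 101/5

101/5


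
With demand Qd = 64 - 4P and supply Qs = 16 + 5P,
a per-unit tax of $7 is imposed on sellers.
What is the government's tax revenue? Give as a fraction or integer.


With tax on sellers, new supply: Qs' = 16 + 5(P - 7)
= 5P - 19
New equilibrium quantity:
Q_new = 244/9
Tax revenue = tax * Q_new = 7 * 244/9 = 1708/9

1708/9


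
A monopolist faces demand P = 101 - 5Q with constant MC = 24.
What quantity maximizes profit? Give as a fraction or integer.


TR = P*Q = (101 - 5Q)Q = 101Q - 5Q^2
MR = dTR/dQ = 101 - 10Q
Set MR = MC:
101 - 10Q = 24
77 = 10Q
Q* = 77/10 = 77/10

77/10


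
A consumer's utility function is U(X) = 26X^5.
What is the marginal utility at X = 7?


MU = dU/dX = 26*5*X^(5-1)
MU = 130*X^4
At X = 7:
MU = 130 * 7^4
MU = 130 * 2401 = 312130

312130


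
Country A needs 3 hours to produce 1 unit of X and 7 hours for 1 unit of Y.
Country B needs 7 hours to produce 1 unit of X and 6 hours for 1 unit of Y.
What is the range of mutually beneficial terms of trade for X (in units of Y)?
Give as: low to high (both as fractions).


Opportunity cost of X for Country A = hours_X / hours_Y = 3/7 = 3/7 units of Y
Opportunity cost of X for Country B = hours_X / hours_Y = 7/6 = 7/6 units of Y
Terms of trade must be between the two opportunity costs.
Range: 3/7 to 7/6

3/7 to 7/6


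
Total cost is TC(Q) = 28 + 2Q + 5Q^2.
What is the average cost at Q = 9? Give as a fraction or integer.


TC(9) = 28 + 2*9 + 5*9^2
TC(9) = 28 + 18 + 405 = 451
AC = TC/Q = 451/9 = 451/9

451/9


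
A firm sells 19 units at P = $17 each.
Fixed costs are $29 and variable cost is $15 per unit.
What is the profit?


Total Revenue = P * Q = 17 * 19 = $323
Total Cost = FC + VC*Q = 29 + 15*19 = $314
Profit = TR - TC = 323 - 314 = $9

$9


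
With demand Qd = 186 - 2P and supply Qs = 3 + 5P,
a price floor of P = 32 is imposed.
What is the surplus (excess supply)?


At P = 32:
Qd = 186 - 2*32 = 122
Qs = 3 + 5*32 = 163
Surplus = Qs - Qd = 163 - 122 = 41

41


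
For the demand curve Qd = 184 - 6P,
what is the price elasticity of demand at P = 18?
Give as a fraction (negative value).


dQ/dP = -6
At P = 18: Q = 184 - 6*18 = 76
E = (dQ/dP)(P/Q) = (-6)(18/76) = -27/19

-27/19


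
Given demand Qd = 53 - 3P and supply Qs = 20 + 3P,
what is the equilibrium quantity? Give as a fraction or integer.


First find equilibrium price:
53 - 3P = 20 + 3P
P* = 33/6 = 11/2
Then substitute into demand:
Q* = 53 - 3 * 11/2 = 73/2

73/2


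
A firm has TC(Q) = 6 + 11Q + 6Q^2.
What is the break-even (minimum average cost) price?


AC(Q) = 6/Q + 11 + 6Q
To minimize: dAC/dQ = -6/Q^2 + 6 = 0
Q^2 = 6/6 = 1
Q* = 1
Min AC = 6/1 + 11 + 6*1
Min AC = 6 + 11 + 6 = 23

23


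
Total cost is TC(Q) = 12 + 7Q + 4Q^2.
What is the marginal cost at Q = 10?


MC = dTC/dQ = 7 + 2*4*Q
At Q = 10:
MC = 7 + 8*10
MC = 7 + 80 = 87

87


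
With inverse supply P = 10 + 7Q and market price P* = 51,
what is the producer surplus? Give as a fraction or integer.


Minimum supply price (at Q=0): P_min = 10
Quantity supplied at P* = 51:
Q* = (51 - 10)/7 = 41/7
PS = (1/2) * Q* * (P* - P_min)
PS = (1/2) * 41/7 * (51 - 10)
PS = (1/2) * 41/7 * 41 = 1681/14

1681/14


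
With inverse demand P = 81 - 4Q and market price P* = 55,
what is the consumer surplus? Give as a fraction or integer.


Maximum willingness to pay (at Q=0): P_max = 81
Quantity demanded at P* = 55:
Q* = (81 - 55)/4 = 13/2
CS = (1/2) * Q* * (P_max - P*)
CS = (1/2) * 13/2 * (81 - 55)
CS = (1/2) * 13/2 * 26 = 169/2

169/2


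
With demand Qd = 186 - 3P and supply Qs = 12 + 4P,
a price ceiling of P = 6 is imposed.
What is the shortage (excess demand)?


At P = 6:
Qd = 186 - 3*6 = 168
Qs = 12 + 4*6 = 36
Shortage = Qd - Qs = 168 - 36 = 132

132


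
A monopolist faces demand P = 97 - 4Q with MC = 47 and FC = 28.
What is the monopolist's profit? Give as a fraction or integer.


MR = MC: 97 - 8Q = 47
Q* = 25/4
P* = 97 - 4*25/4 = 72
Profit = (P* - MC)*Q* - FC
= (72 - 47)*25/4 - 28
= 25*25/4 - 28
= 625/4 - 28 = 513/4

513/4


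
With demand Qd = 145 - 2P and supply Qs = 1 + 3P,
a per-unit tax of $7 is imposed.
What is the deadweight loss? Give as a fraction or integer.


Pre-tax equilibrium quantity: Q* = 437/5
Post-tax equilibrium quantity: Q_tax = 79
Reduction in quantity: Q* - Q_tax = 42/5
DWL = (1/2) * tax * (Q* - Q_tax)
DWL = (1/2) * 7 * 42/5 = 147/5

147/5


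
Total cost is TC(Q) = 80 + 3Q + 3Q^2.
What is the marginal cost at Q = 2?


MC = dTC/dQ = 3 + 2*3*Q
At Q = 2:
MC = 3 + 6*2
MC = 3 + 12 = 15

15


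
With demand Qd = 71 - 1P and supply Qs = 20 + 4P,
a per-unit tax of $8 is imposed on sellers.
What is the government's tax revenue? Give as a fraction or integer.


With tax on sellers, new supply: Qs' = 20 + 4(P - 8)
= 4P - 12
New equilibrium quantity:
Q_new = 272/5
Tax revenue = tax * Q_new = 8 * 272/5 = 2176/5

2176/5


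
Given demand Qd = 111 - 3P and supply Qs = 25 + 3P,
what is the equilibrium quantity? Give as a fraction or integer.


First find equilibrium price:
111 - 3P = 25 + 3P
P* = 86/6 = 43/3
Then substitute into demand:
Q* = 111 - 3 * 43/3 = 68

68


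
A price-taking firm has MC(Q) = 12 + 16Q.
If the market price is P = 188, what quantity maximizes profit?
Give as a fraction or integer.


In perfect competition, profit is maximized where P = MC.
188 = 12 + 16Q
176 = 16Q
Q* = 176/16 = 11

11


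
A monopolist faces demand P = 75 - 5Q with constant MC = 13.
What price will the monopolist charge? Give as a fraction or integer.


MR = 75 - 10Q
Set MR = MC: 75 - 10Q = 13
Q* = 31/5
Substitute into demand:
P* = 75 - 5*31/5 = 44

44


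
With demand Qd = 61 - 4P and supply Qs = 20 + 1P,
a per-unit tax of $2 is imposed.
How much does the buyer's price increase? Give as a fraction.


With a per-unit tax, the buyer's price increase depends on relative slopes.
Supply slope: d = 1, Demand slope: b = 4
Buyer's price increase = d * tax / (b + d)
= 1 * 2 / (4 + 1)
= 2 / 5 = 2/5

2/5


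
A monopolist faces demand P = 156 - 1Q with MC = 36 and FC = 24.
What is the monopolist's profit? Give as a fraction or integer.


MR = MC: 156 - 2Q = 36
Q* = 60
P* = 156 - 1*60 = 96
Profit = (P* - MC)*Q* - FC
= (96 - 36)*60 - 24
= 60*60 - 24
= 3600 - 24 = 3576

3576


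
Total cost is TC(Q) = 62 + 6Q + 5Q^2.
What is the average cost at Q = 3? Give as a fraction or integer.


TC(3) = 62 + 6*3 + 5*3^2
TC(3) = 62 + 18 + 45 = 125
AC = TC/Q = 125/3 = 125/3

125/3


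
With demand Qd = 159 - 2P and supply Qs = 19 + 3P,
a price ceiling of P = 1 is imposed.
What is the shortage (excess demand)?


At P = 1:
Qd = 159 - 2*1 = 157
Qs = 19 + 3*1 = 22
Shortage = Qd - Qs = 157 - 22 = 135

135


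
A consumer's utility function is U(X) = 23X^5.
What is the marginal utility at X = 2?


MU = dU/dX = 23*5*X^(5-1)
MU = 115*X^4
At X = 2:
MU = 115 * 2^4
MU = 115 * 16 = 1840

1840


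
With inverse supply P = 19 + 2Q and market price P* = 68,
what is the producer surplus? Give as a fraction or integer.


Minimum supply price (at Q=0): P_min = 19
Quantity supplied at P* = 68:
Q* = (68 - 19)/2 = 49/2
PS = (1/2) * Q* * (P* - P_min)
PS = (1/2) * 49/2 * (68 - 19)
PS = (1/2) * 49/2 * 49 = 2401/4

2401/4


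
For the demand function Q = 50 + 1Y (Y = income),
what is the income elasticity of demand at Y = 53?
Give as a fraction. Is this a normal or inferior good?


dQ/dY = 1
At Y = 53: Q = 50 + 1*53 = 103
Ey = (dQ/dY)(Y/Q) = 1 * 53 / 103 = 53/103
Since Ey > 0, this is a normal good.

53/103 (normal good)


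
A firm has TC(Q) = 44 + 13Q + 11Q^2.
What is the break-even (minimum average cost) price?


AC(Q) = 44/Q + 13 + 11Q
To minimize: dAC/dQ = -44/Q^2 + 11 = 0
Q^2 = 44/11 = 4
Q* = 2
Min AC = 44/2 + 13 + 11*2
Min AC = 22 + 13 + 22 = 57

57


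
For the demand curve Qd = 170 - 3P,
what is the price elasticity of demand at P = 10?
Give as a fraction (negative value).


dQ/dP = -3
At P = 10: Q = 170 - 3*10 = 140
E = (dQ/dP)(P/Q) = (-3)(10/140) = -3/14

-3/14


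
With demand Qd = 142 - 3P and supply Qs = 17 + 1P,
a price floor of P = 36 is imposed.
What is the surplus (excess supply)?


At P = 36:
Qd = 142 - 3*36 = 34
Qs = 17 + 1*36 = 53
Surplus = Qs - Qd = 53 - 34 = 19

19


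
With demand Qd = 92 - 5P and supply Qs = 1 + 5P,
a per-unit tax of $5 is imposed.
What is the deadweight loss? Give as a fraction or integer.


Pre-tax equilibrium quantity: Q* = 93/2
Post-tax equilibrium quantity: Q_tax = 34
Reduction in quantity: Q* - Q_tax = 25/2
DWL = (1/2) * tax * (Q* - Q_tax)
DWL = (1/2) * 5 * 25/2 = 125/4

125/4


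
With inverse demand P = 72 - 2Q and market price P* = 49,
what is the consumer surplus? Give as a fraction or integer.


Maximum willingness to pay (at Q=0): P_max = 72
Quantity demanded at P* = 49:
Q* = (72 - 49)/2 = 23/2
CS = (1/2) * Q* * (P_max - P*)
CS = (1/2) * 23/2 * (72 - 49)
CS = (1/2) * 23/2 * 23 = 529/4

529/4


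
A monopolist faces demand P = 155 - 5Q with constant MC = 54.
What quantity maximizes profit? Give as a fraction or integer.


TR = P*Q = (155 - 5Q)Q = 155Q - 5Q^2
MR = dTR/dQ = 155 - 10Q
Set MR = MC:
155 - 10Q = 54
101 = 10Q
Q* = 101/10 = 101/10

101/10


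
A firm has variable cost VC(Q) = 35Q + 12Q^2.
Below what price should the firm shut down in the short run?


AVC(Q) = VC(Q)/Q = 35 + 12Q
AVC is increasing in Q, so minimum AVC is at Q -> 0+.
Min AVC = 35
The firm should shut down if P < 35.

35


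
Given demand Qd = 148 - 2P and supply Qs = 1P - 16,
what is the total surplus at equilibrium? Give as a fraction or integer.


Find equilibrium: 148 - 2P = 1P - 16
148 + 16 = 3P
P* = 164/3 = 164/3
Q* = 1*164/3 - 16 = 116/3
Inverse demand: P = 74 - Q/2, so P_max = 74
Inverse supply: P = 16 + Q/1, so P_min = 16
CS = (1/2) * 116/3 * (74 - 164/3) = 3364/9
PS = (1/2) * 116/3 * (164/3 - 16) = 6728/9
TS = CS + PS = 3364/9 + 6728/9 = 3364/3

3364/3


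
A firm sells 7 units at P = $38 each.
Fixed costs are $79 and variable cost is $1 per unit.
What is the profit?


Total Revenue = P * Q = 38 * 7 = $266
Total Cost = FC + VC*Q = 79 + 1*7 = $86
Profit = TR - TC = 266 - 86 = $180

$180


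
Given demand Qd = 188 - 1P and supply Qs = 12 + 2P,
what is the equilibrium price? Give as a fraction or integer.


At equilibrium, Qd = Qs.
188 - 1P = 12 + 2P
188 - 12 = 1P + 2P
176 = 3P
P* = 176/3 = 176/3

176/3


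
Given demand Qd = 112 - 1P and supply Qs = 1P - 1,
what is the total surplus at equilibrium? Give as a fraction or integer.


Find equilibrium: 112 - 1P = 1P - 1
112 + 1 = 2P
P* = 113/2 = 113/2
Q* = 1*113/2 - 1 = 111/2
Inverse demand: P = 112 - Q/1, so P_max = 112
Inverse supply: P = 1 + Q/1, so P_min = 1
CS = (1/2) * 111/2 * (112 - 113/2) = 12321/8
PS = (1/2) * 111/2 * (113/2 - 1) = 12321/8
TS = CS + PS = 12321/8 + 12321/8 = 12321/4

12321/4


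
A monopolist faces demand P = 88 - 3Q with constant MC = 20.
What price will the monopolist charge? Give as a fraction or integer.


MR = 88 - 6Q
Set MR = MC: 88 - 6Q = 20
Q* = 34/3
Substitute into demand:
P* = 88 - 3*34/3 = 54

54


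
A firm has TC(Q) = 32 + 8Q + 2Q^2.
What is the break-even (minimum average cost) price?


AC(Q) = 32/Q + 8 + 2Q
To minimize: dAC/dQ = -32/Q^2 + 2 = 0
Q^2 = 32/2 = 16
Q* = 4
Min AC = 32/4 + 8 + 2*4
Min AC = 8 + 8 + 8 = 24

24


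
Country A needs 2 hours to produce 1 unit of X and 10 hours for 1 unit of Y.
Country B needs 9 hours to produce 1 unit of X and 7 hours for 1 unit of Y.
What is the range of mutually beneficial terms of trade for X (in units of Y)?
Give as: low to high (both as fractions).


Opportunity cost of X for Country A = hours_X / hours_Y = 2/10 = 1/5 units of Y
Opportunity cost of X for Country B = hours_X / hours_Y = 9/7 = 9/7 units of Y
Terms of trade must be between the two opportunity costs.
Range: 1/5 to 9/7

1/5 to 9/7


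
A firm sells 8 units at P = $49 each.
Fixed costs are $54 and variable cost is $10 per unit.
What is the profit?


Total Revenue = P * Q = 49 * 8 = $392
Total Cost = FC + VC*Q = 54 + 10*8 = $134
Profit = TR - TC = 392 - 134 = $258

$258


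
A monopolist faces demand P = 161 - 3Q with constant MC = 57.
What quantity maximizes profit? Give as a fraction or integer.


TR = P*Q = (161 - 3Q)Q = 161Q - 3Q^2
MR = dTR/dQ = 161 - 6Q
Set MR = MC:
161 - 6Q = 57
104 = 6Q
Q* = 104/6 = 52/3

52/3


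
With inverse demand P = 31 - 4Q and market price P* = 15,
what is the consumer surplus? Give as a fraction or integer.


Maximum willingness to pay (at Q=0): P_max = 31
Quantity demanded at P* = 15:
Q* = (31 - 15)/4 = 4
CS = (1/2) * Q* * (P_max - P*)
CS = (1/2) * 4 * (31 - 15)
CS = (1/2) * 4 * 16 = 32

32


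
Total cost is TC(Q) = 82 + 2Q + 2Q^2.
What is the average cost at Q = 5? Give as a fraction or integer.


TC(5) = 82 + 2*5 + 2*5^2
TC(5) = 82 + 10 + 50 = 142
AC = TC/Q = 142/5 = 142/5

142/5


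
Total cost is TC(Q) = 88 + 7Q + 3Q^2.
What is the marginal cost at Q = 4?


MC = dTC/dQ = 7 + 2*3*Q
At Q = 4:
MC = 7 + 6*4
MC = 7 + 24 = 31

31


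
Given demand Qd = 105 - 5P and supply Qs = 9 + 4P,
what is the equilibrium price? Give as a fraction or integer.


At equilibrium, Qd = Qs.
105 - 5P = 9 + 4P
105 - 9 = 5P + 4P
96 = 9P
P* = 96/9 = 32/3

32/3


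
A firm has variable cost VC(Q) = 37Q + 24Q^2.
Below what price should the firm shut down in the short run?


AVC(Q) = VC(Q)/Q = 37 + 24Q
AVC is increasing in Q, so minimum AVC is at Q -> 0+.
Min AVC = 37
The firm should shut down if P < 37.

37


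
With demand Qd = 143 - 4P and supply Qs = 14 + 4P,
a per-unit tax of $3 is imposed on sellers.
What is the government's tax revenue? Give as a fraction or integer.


With tax on sellers, new supply: Qs' = 14 + 4(P - 3)
= 2 + 4P
New equilibrium quantity:
Q_new = 145/2
Tax revenue = tax * Q_new = 3 * 145/2 = 435/2

435/2


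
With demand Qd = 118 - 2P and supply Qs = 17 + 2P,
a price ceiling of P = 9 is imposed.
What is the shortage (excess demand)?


At P = 9:
Qd = 118 - 2*9 = 100
Qs = 17 + 2*9 = 35
Shortage = Qd - Qs = 100 - 35 = 65

65


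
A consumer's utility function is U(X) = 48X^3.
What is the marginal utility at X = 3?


MU = dU/dX = 48*3*X^(3-1)
MU = 144*X^2
At X = 3:
MU = 144 * 3^2
MU = 144 * 9 = 1296

1296


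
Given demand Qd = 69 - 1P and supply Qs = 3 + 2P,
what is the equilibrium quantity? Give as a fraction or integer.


First find equilibrium price:
69 - 1P = 3 + 2P
P* = 66/3 = 22
Then substitute into demand:
Q* = 69 - 1 * 22 = 47

47


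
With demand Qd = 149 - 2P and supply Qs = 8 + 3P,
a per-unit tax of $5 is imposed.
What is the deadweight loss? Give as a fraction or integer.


Pre-tax equilibrium quantity: Q* = 463/5
Post-tax equilibrium quantity: Q_tax = 433/5
Reduction in quantity: Q* - Q_tax = 6
DWL = (1/2) * tax * (Q* - Q_tax)
DWL = (1/2) * 5 * 6 = 15

15


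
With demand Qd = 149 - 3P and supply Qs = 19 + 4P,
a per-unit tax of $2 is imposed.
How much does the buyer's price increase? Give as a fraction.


With a per-unit tax, the buyer's price increase depends on relative slopes.
Supply slope: d = 4, Demand slope: b = 3
Buyer's price increase = d * tax / (b + d)
= 4 * 2 / (3 + 4)
= 8 / 7 = 8/7

8/7


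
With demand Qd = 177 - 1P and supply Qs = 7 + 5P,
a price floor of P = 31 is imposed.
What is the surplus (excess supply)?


At P = 31:
Qd = 177 - 1*31 = 146
Qs = 7 + 5*31 = 162
Surplus = Qs - Qd = 162 - 146 = 16

16


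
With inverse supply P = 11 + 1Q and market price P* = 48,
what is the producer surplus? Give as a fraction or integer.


Minimum supply price (at Q=0): P_min = 11
Quantity supplied at P* = 48:
Q* = (48 - 11)/1 = 37
PS = (1/2) * Q* * (P* - P_min)
PS = (1/2) * 37 * (48 - 11)
PS = (1/2) * 37 * 37 = 1369/2

1369/2


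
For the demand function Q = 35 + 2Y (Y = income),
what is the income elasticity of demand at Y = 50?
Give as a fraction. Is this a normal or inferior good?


dQ/dY = 2
At Y = 50: Q = 35 + 2*50 = 135
Ey = (dQ/dY)(Y/Q) = 2 * 50 / 135 = 20/27
Since Ey > 0, this is a normal good.

20/27 (normal good)


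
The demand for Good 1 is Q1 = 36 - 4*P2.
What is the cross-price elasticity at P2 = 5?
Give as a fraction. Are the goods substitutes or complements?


dQ1/dP2 = -4
At P2 = 5: Q1 = 36 - 4*5 = 16
Exy = (dQ1/dP2)(P2/Q1) = -4 * 5 / 16 = -5/4
Since Exy < 0, the goods are complements.

-5/4 (complements)


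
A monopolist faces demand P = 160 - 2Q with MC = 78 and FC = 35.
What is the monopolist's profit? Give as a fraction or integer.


MR = MC: 160 - 4Q = 78
Q* = 41/2
P* = 160 - 2*41/2 = 119
Profit = (P* - MC)*Q* - FC
= (119 - 78)*41/2 - 35
= 41*41/2 - 35
= 1681/2 - 35 = 1611/2

1611/2


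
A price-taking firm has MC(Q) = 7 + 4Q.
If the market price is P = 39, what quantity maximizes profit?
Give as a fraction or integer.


In perfect competition, profit is maximized where P = MC.
39 = 7 + 4Q
32 = 4Q
Q* = 32/4 = 8

8


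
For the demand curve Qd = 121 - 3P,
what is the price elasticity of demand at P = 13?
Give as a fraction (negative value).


dQ/dP = -3
At P = 13: Q = 121 - 3*13 = 82
E = (dQ/dP)(P/Q) = (-3)(13/82) = -39/82

-39/82


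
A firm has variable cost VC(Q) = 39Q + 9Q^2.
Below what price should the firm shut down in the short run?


AVC(Q) = VC(Q)/Q = 39 + 9Q
AVC is increasing in Q, so minimum AVC is at Q -> 0+.
Min AVC = 39
The firm should shut down if P < 39.

39


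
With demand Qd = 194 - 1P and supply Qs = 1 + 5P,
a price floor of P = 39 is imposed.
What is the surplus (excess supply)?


At P = 39:
Qd = 194 - 1*39 = 155
Qs = 1 + 5*39 = 196
Surplus = Qs - Qd = 196 - 155 = 41

41


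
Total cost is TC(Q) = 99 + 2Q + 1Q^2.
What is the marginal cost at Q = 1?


MC = dTC/dQ = 2 + 2*1*Q
At Q = 1:
MC = 2 + 2*1
MC = 2 + 2 = 4

4


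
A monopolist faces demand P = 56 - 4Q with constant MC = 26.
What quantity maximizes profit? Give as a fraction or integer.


TR = P*Q = (56 - 4Q)Q = 56Q - 4Q^2
MR = dTR/dQ = 56 - 8Q
Set MR = MC:
56 - 8Q = 26
30 = 8Q
Q* = 30/8 = 15/4

15/4


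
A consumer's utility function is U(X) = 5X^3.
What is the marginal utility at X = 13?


MU = dU/dX = 5*3*X^(3-1)
MU = 15*X^2
At X = 13:
MU = 15 * 13^2
MU = 15 * 169 = 2535

2535


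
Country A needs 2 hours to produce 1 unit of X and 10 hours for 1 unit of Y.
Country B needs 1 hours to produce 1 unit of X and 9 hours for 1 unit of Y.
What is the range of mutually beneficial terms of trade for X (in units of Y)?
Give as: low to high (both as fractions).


Opportunity cost of X for Country A = hours_X / hours_Y = 2/10 = 1/5 units of Y
Opportunity cost of X for Country B = hours_X / hours_Y = 1/9 = 1/9 units of Y
Terms of trade must be between the two opportunity costs.
Range: 1/9 to 1/5

1/9 to 1/5


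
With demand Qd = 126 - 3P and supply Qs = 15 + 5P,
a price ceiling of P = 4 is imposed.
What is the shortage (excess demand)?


At P = 4:
Qd = 126 - 3*4 = 114
Qs = 15 + 5*4 = 35
Shortage = Qd - Qs = 114 - 35 = 79

79


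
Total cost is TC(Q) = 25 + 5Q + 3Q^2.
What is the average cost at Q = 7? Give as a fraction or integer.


TC(7) = 25 + 5*7 + 3*7^2
TC(7) = 25 + 35 + 147 = 207
AC = TC/Q = 207/7 = 207/7

207/7


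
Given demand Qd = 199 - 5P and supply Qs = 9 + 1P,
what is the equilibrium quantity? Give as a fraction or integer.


First find equilibrium price:
199 - 5P = 9 + 1P
P* = 190/6 = 95/3
Then substitute into demand:
Q* = 199 - 5 * 95/3 = 122/3

122/3


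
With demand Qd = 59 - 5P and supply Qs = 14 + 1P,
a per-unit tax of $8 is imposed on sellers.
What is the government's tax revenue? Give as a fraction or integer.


With tax on sellers, new supply: Qs' = 14 + 1(P - 8)
= 6 + 1P
New equilibrium quantity:
Q_new = 89/6
Tax revenue = tax * Q_new = 8 * 89/6 = 356/3

356/3


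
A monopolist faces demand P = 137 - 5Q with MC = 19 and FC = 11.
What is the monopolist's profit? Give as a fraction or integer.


MR = MC: 137 - 10Q = 19
Q* = 59/5
P* = 137 - 5*59/5 = 78
Profit = (P* - MC)*Q* - FC
= (78 - 19)*59/5 - 11
= 59*59/5 - 11
= 3481/5 - 11 = 3426/5

3426/5


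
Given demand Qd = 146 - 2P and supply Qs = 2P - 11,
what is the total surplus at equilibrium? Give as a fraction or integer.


Find equilibrium: 146 - 2P = 2P - 11
146 + 11 = 4P
P* = 157/4 = 157/4
Q* = 2*157/4 - 11 = 135/2
Inverse demand: P = 73 - Q/2, so P_max = 73
Inverse supply: P = 11/2 + Q/2, so P_min = 11/2
CS = (1/2) * 135/2 * (73 - 157/4) = 18225/16
PS = (1/2) * 135/2 * (157/4 - 11/2) = 18225/16
TS = CS + PS = 18225/16 + 18225/16 = 18225/8

18225/8


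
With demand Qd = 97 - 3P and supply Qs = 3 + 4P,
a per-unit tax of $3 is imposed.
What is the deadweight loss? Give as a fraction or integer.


Pre-tax equilibrium quantity: Q* = 397/7
Post-tax equilibrium quantity: Q_tax = 361/7
Reduction in quantity: Q* - Q_tax = 36/7
DWL = (1/2) * tax * (Q* - Q_tax)
DWL = (1/2) * 3 * 36/7 = 54/7

54/7


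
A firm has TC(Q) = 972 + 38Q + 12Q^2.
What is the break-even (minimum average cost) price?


AC(Q) = 972/Q + 38 + 12Q
To minimize: dAC/dQ = -972/Q^2 + 12 = 0
Q^2 = 972/12 = 81
Q* = 9
Min AC = 972/9 + 38 + 12*9
Min AC = 108 + 38 + 108 = 254

254


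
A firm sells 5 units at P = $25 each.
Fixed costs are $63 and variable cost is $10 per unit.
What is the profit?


Total Revenue = P * Q = 25 * 5 = $125
Total Cost = FC + VC*Q = 63 + 10*5 = $113
Profit = TR - TC = 125 - 113 = $12

$12


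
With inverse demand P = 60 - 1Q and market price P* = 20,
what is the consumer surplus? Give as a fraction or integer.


Maximum willingness to pay (at Q=0): P_max = 60
Quantity demanded at P* = 20:
Q* = (60 - 20)/1 = 40
CS = (1/2) * Q* * (P_max - P*)
CS = (1/2) * 40 * (60 - 20)
CS = (1/2) * 40 * 40 = 800

800


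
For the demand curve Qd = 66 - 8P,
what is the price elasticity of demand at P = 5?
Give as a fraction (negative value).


dQ/dP = -8
At P = 5: Q = 66 - 8*5 = 26
E = (dQ/dP)(P/Q) = (-8)(5/26) = -20/13

-20/13


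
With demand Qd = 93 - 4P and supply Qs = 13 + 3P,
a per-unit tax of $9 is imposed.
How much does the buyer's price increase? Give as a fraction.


With a per-unit tax, the buyer's price increase depends on relative slopes.
Supply slope: d = 3, Demand slope: b = 4
Buyer's price increase = d * tax / (b + d)
= 3 * 9 / (4 + 3)
= 27 / 7 = 27/7

27/7


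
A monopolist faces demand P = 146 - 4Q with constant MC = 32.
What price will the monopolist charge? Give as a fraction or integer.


MR = 146 - 8Q
Set MR = MC: 146 - 8Q = 32
Q* = 57/4
Substitute into demand:
P* = 146 - 4*57/4 = 89

89


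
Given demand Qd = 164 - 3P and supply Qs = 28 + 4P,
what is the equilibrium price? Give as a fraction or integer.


At equilibrium, Qd = Qs.
164 - 3P = 28 + 4P
164 - 28 = 3P + 4P
136 = 7P
P* = 136/7 = 136/7

136/7


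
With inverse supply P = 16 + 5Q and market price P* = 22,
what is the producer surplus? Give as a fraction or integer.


Minimum supply price (at Q=0): P_min = 16
Quantity supplied at P* = 22:
Q* = (22 - 16)/5 = 6/5
PS = (1/2) * Q* * (P* - P_min)
PS = (1/2) * 6/5 * (22 - 16)
PS = (1/2) * 6/5 * 6 = 18/5

18/5


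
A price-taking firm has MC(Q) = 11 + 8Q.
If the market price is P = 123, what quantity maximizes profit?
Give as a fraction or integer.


In perfect competition, profit is maximized where P = MC.
123 = 11 + 8Q
112 = 8Q
Q* = 112/8 = 14

14


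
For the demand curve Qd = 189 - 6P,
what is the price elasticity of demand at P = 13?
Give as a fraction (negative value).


dQ/dP = -6
At P = 13: Q = 189 - 6*13 = 111
E = (dQ/dP)(P/Q) = (-6)(13/111) = -26/37

-26/37


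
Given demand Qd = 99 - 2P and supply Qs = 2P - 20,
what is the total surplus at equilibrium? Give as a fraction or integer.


Find equilibrium: 99 - 2P = 2P - 20
99 + 20 = 4P
P* = 119/4 = 119/4
Q* = 2*119/4 - 20 = 79/2
Inverse demand: P = 99/2 - Q/2, so P_max = 99/2
Inverse supply: P = 10 + Q/2, so P_min = 10
CS = (1/2) * 79/2 * (99/2 - 119/4) = 6241/16
PS = (1/2) * 79/2 * (119/4 - 10) = 6241/16
TS = CS + PS = 6241/16 + 6241/16 = 6241/8

6241/8


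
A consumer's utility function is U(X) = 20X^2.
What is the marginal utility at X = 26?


MU = dU/dX = 20*2*X^(2-1)
MU = 40*X^1
At X = 26:
MU = 40 * 26^1
MU = 40 * 26 = 1040

1040


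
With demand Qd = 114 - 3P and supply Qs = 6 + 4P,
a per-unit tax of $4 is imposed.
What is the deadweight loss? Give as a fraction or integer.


Pre-tax equilibrium quantity: Q* = 474/7
Post-tax equilibrium quantity: Q_tax = 426/7
Reduction in quantity: Q* - Q_tax = 48/7
DWL = (1/2) * tax * (Q* - Q_tax)
DWL = (1/2) * 4 * 48/7 = 96/7

96/7


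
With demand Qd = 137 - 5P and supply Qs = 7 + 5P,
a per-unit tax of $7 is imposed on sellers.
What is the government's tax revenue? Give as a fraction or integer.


With tax on sellers, new supply: Qs' = 7 + 5(P - 7)
= 5P - 28
New equilibrium quantity:
Q_new = 109/2
Tax revenue = tax * Q_new = 7 * 109/2 = 763/2

763/2


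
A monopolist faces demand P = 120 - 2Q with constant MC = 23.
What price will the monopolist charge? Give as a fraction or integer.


MR = 120 - 4Q
Set MR = MC: 120 - 4Q = 23
Q* = 97/4
Substitute into demand:
P* = 120 - 2*97/4 = 143/2

143/2


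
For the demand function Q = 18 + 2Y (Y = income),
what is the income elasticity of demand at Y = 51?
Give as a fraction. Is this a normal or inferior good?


dQ/dY = 2
At Y = 51: Q = 18 + 2*51 = 120
Ey = (dQ/dY)(Y/Q) = 2 * 51 / 120 = 17/20
Since Ey > 0, this is a normal good.

17/20 (normal good)


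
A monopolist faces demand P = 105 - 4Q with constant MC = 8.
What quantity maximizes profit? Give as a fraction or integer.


TR = P*Q = (105 - 4Q)Q = 105Q - 4Q^2
MR = dTR/dQ = 105 - 8Q
Set MR = MC:
105 - 8Q = 8
97 = 8Q
Q* = 97/8 = 97/8

97/8


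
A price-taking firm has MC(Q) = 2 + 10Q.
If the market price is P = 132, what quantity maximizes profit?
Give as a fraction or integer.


In perfect competition, profit is maximized where P = MC.
132 = 2 + 10Q
130 = 10Q
Q* = 130/10 = 13

13


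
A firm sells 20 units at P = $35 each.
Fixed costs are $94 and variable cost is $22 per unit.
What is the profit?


Total Revenue = P * Q = 35 * 20 = $700
Total Cost = FC + VC*Q = 94 + 22*20 = $534
Profit = TR - TC = 700 - 534 = $166

$166


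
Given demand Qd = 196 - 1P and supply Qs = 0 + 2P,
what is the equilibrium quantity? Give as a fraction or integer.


First find equilibrium price:
196 - 1P = 0 + 2P
P* = 196/3 = 196/3
Then substitute into demand:
Q* = 196 - 1 * 196/3 = 392/3

392/3


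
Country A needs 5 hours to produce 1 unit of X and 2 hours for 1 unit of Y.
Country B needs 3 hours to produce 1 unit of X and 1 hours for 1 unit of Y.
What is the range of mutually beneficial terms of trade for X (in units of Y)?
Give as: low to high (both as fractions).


Opportunity cost of X for Country A = hours_X / hours_Y = 5/2 = 5/2 units of Y
Opportunity cost of X for Country B = hours_X / hours_Y = 3/1 = 3 units of Y
Terms of trade must be between the two opportunity costs.
Range: 5/2 to 3

5/2 to 3
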